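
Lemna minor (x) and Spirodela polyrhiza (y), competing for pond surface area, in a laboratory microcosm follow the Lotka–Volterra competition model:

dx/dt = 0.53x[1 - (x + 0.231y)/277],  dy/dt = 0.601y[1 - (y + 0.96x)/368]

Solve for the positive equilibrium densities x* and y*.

Setting both brackets to zero gives the nullclines x + 0.231y = 277 and 0.96x + y = 368.
Substituting y = 368 - 0.96x into the first: x(1 - 0.231·0.96) = 277 - 0.231·368.
So x* = 192/0.778 = 247, and then y* = 368 - 0.96·247 = 131.

x* ≈ 247, y* ≈ 131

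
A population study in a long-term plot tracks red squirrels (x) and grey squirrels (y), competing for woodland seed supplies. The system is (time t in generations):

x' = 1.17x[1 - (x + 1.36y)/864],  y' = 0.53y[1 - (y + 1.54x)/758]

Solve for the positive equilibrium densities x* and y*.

Setting both brackets to zero gives the nullclines x + 1.36y = 864 and 1.54x + y = 758.
Substituting y = 758 - 1.54x into the first: x(1 - 1.36·1.54) = 864 - 1.36·758.
So x* = -167/-1.09 = 152, and then y* = 758 - 1.54·152 = 523.

x* ≈ 152, y* ≈ 523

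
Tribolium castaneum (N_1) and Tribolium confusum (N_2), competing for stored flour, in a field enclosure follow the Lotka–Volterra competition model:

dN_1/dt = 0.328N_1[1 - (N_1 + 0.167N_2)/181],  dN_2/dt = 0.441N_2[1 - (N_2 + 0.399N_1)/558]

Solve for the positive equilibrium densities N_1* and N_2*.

Setting both brackets to zero gives the nullclines N_1 + 0.167N_2 = 181 and 0.399N_1 + N_2 = 558.
Substituting N_2 = 558 - 0.399N_1 into the first: N_1(1 - 0.167·0.399) = 181 - 0.167·558.
So N_1* = 87.8/0.933 = 94.1, and then N_2* = 558 - 0.399·94.1 = 520.

N_1* ≈ 94.1, N_2* ≈ 520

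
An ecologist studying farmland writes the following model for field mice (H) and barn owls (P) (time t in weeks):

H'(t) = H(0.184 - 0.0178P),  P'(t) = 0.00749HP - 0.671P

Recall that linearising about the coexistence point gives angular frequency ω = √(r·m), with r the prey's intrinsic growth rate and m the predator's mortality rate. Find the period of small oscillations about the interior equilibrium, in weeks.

T ≈ 17.9 weeks

Here r = 0.184 and m = 0.671, so r·m = 0.123.
ω = √0.123 = 0.351 per week, hence T = 2π/ω ≈ 17.9 weeks.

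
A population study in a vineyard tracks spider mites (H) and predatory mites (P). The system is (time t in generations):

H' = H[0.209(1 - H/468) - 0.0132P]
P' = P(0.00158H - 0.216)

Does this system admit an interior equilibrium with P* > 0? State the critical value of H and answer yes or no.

The predator equation gives dP/dt > 0 only when H > 0.216/0.00158 = 137.
Without the predator, H → K = 468. Since 468 > 137, the predator can invade and persist.

Threshold H = 137; K > 137, so yes, the predator persists.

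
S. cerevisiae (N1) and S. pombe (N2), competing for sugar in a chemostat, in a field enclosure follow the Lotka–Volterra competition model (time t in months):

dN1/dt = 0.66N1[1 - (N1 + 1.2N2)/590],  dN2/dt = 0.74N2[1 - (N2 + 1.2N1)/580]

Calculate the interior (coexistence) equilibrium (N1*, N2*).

N1* ≈ 241, N2* ≈ 291

Setting both brackets to zero gives the nullclines N1 + 1.2N2 = 590 and 1.2N1 + N2 = 580.
Substituting N2 = 580 - 1.2N1 into the first: N1(1 - 1.2·1.2) = 590 - 1.2·580.
So N1* = -106/-0.44 = 241, and then N2* = 580 - 1.2·241 = 291.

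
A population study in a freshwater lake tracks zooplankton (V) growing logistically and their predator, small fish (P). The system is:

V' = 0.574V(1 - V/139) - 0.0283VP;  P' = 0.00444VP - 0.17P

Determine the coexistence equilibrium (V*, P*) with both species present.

V* ≈ 38.3, P* ≈ 14.7

From dP/dt = 0 with P > 0: 0.00444V* = 0.17, so V* = 38.3.
Substitute into dV/dt = 0: 0.574(1 - 38.3/139) = 0.0283P*.
The bracket is 0.725, giving P* = 0.416/0.0283 = 14.7.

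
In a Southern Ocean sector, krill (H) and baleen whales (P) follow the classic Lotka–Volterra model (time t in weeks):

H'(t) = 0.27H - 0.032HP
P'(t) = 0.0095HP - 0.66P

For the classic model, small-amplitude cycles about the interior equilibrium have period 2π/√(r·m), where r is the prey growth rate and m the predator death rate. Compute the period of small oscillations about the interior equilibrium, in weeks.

Here r = 0.27 and m = 0.66, so r·m = 0.178.
ω = √0.178 = 0.422 per week, hence T = 2π/ω ≈ 14.9 weeks.

T ≈ 14.9 weeks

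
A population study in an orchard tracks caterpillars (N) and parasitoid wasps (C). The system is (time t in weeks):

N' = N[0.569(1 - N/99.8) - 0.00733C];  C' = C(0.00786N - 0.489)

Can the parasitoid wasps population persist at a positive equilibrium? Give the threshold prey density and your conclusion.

Threshold N = 62.2; K > 62.2, so yes, the predator persists.

The predator equation gives dC/dt > 0 only when N > 0.489/0.00786 = 62.2.
Without the predator, N → K = 99.8. Since 99.8 > 62.2, the predator can invade and persist.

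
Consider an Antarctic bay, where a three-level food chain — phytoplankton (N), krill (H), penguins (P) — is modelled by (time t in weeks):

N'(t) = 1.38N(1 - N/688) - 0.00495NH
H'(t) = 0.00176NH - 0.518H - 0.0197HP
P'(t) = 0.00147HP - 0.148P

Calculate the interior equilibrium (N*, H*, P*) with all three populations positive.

N* ≈ 440, H* ≈ 101, P* ≈ 13

From dP/dt = 0: 0.00147H* = 0.148, so H* = 101.
From dN/dt = 0: 1.38(1 - N*/688) = 0.00495·101, giving N* = 688·(1 - 0.361) = 440.
From dH/dt = 0: 0.00176·440 - 0.518 = 0.0197P*, so P* = 0.256/0.0197 = 13.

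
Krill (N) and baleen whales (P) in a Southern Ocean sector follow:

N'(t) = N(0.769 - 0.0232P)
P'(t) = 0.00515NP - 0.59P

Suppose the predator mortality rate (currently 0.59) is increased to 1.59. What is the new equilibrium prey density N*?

At the interior fixed point, setting dP/dt = 0 with P > 0 fixes N* = (predator death rate)/(NP coefficient) — independent of the other coefficients.
With the change, N* = 1.59/0.00515 = 309; it rises from 115.

N* ≈ 309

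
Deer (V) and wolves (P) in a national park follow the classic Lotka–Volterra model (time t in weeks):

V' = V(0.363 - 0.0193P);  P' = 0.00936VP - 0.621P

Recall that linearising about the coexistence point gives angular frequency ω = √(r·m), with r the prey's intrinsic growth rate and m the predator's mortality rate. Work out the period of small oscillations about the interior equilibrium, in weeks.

Here r = 0.363 and m = 0.621, so r·m = 0.225.
ω = √0.225 = 0.475 per week, hence T = 2π/ω ≈ 13.2 weeks.

T ≈ 13.2 weeks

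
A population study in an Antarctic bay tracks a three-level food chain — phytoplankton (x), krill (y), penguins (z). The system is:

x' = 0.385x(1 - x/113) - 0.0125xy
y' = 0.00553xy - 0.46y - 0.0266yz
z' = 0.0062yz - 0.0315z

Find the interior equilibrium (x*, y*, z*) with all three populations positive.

x* ≈ 94.4, y* ≈ 5.08, z* ≈ 2.32

From dz/dt = 0: 0.0062y* = 0.0315, so y* = 5.08.
From dx/dt = 0: 0.385(1 - x*/113) = 0.0125·5.08, giving x* = 113·(1 - 0.165) = 94.4.
From dy/dt = 0: 0.00553·94.4 - 0.46 = 0.0266z*, so z* = 0.0618/0.0266 = 2.32.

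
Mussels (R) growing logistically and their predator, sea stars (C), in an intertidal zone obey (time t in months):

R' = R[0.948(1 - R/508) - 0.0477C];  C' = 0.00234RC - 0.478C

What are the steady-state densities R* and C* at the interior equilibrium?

R* ≈ 204, C* ≈ 11.9

From dC/dt = 0 with C > 0: 0.00234R* = 0.478, so R* = 204.
Substitute into dR/dt = 0: 0.948(1 - 204/508) = 0.0477C*.
The bracket is 0.598, giving C* = 0.567/0.0477 = 11.9.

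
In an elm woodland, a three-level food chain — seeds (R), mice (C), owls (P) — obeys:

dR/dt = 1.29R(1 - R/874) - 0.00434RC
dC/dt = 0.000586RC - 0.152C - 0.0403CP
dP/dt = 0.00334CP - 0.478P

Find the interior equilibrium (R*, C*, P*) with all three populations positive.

R* ≈ 453, C* ≈ 143, P* ≈ 2.82

From dP/dt = 0: 0.00334C* = 0.478, so C* = 143.
From dR/dt = 0: 1.29(1 - R*/874) = 0.00434·143, giving R* = 874·(1 - 0.481) = 453.
From dC/dt = 0: 0.000586·453 - 0.152 = 0.0403P*, so P* = 0.114/0.0403 = 2.82.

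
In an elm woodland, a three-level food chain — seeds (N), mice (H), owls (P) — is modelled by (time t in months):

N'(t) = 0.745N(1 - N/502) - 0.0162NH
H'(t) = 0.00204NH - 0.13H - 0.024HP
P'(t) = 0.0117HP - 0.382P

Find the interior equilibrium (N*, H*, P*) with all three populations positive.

N* ≈ 146, H* ≈ 32.6, P* ≈ 6.96

From dP/dt = 0: 0.0117H* = 0.382, so H* = 32.6.
From dN/dt = 0: 0.745(1 - N*/502) = 0.0162·32.6, giving N* = 502·(1 - 0.71) = 146.
From dH/dt = 0: 0.00204·146 - 0.13 = 0.024P*, so P* = 0.167/0.024 = 6.96.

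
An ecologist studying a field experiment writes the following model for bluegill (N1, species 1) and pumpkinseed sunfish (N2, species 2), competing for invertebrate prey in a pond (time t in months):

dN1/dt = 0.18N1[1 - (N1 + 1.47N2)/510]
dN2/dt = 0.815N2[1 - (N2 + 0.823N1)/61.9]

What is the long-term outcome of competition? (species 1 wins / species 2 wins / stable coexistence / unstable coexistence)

Compare the nullcline intercepts: K1/α12 = 510/1.47 = 347 > K2 = 61.9; K2/α21 = 61.9/0.823 = 75.2 < K1 = 510.
Since the inequalities point opposite ways, species 1 can invade but species 2 cannot.

species 1 excludes species 2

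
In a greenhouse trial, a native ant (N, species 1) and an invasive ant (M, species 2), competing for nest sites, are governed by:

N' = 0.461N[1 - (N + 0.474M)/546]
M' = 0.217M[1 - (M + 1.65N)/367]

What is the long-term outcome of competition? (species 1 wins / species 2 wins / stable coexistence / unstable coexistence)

Compare the nullcline intercepts: K1/α12 = 546/0.474 = 1150 > K2 = 367; K2/α21 = 367/1.65 = 222 < K1 = 546.
Since the inequalities point opposite ways, species 1 can invade but species 2 cannot.

species 1 excludes species 2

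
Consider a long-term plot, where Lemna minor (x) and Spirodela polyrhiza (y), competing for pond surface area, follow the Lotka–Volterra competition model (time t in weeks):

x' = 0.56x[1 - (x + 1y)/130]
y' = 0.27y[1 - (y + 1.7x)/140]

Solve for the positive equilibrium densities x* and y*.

Setting both brackets to zero gives the nullclines x + 1y = 130 and 1.7x + y = 140.
Substituting y = 140 - 1.7x into the first: x(1 - 1·1.7) = 130 - 1·140.
So x* = -10/-0.7 = 14.3, and then y* = 140 - 1.7·14.3 = 116.

x* ≈ 14.3, y* ≈ 116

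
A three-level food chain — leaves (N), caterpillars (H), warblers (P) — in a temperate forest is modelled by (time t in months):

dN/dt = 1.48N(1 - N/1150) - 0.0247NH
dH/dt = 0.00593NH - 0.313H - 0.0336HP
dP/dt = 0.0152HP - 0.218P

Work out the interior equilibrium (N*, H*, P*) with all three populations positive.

From dP/dt = 0: 0.0152H* = 0.218, so H* = 14.3.
From dN/dt = 0: 1.48(1 - N*/1150) = 0.0247·14.3, giving N* = 1150·(1 - 0.239) = 875.
From dH/dt = 0: 0.00593·875 - 0.313 = 0.0336P*, so P* = 4.87/0.0336 = 145.

N* ≈ 875, H* ≈ 14.3, P* ≈ 145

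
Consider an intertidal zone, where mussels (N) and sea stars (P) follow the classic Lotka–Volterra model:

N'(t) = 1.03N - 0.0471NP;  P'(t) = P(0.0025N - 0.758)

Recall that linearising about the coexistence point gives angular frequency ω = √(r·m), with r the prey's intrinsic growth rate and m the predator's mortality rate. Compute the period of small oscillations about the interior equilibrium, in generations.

Here r = 1.03 and m = 0.758, so r·m = 0.781.
ω = √0.781 = 0.884 per generation, hence T = 2π/ω ≈ 7.11 generations.

T ≈ 7.11 generations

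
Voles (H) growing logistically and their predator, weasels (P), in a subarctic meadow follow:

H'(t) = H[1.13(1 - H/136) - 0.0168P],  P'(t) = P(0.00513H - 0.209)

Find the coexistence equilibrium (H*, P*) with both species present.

From dP/dt = 0 with P > 0: 0.00513H* = 0.209, so H* = 40.7.
Substitute into dH/dt = 0: 1.13(1 - 40.7/136) = 0.0168P*.
The bracket is 0.7, giving P* = 0.791/0.0168 = 47.1.

H* ≈ 40.7, P* ≈ 47.1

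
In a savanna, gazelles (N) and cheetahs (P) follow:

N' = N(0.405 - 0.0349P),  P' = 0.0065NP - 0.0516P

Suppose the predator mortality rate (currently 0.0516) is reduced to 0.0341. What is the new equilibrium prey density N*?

At the interior fixed point, setting dP/dt = 0 with P > 0 fixes N* = (predator death rate)/(NP coefficient) — independent of the other coefficients.
With the change, N* = 0.0341/0.0065 = 5.25; it falls from 7.94.

N* ≈ 5.25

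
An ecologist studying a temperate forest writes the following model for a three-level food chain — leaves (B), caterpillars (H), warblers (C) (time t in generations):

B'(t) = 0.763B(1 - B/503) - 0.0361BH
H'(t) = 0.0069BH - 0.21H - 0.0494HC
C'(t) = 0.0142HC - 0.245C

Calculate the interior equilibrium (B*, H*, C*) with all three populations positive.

B* ≈ 92.4, H* ≈ 17.3, C* ≈ 8.65

From dC/dt = 0: 0.0142H* = 0.245, so H* = 17.3.
From dB/dt = 0: 0.763(1 - B*/503) = 0.0361·17.3, giving B* = 503·(1 - 0.816) = 92.4.
From dH/dt = 0: 0.0069·92.4 - 0.21 = 0.0494C*, so C* = 0.427/0.0494 = 8.65.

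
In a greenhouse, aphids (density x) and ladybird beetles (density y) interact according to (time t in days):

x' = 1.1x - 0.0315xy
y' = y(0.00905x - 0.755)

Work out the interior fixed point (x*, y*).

x* ≈ 83.4, y* ≈ 34.9

Set dy/dt = 0 with y > 0: 0.00905x - 0.755 = 0, so x* = 0.755/0.00905 = 83.4.
Set dx/dt = 0 with x > 0: 1.1 - 0.0315y = 0, so y* = 1.1/0.0315 = 34.9.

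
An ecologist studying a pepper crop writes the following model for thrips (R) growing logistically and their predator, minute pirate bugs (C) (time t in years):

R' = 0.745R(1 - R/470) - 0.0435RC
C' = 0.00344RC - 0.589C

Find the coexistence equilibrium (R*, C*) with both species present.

From dC/dt = 0 with C > 0: 0.00344R* = 0.589, so R* = 171.
Substitute into dR/dt = 0: 0.745(1 - 171/470) = 0.0435C*.
The bracket is 0.636, giving C* = 0.474/0.0435 = 10.9.

R* ≈ 171, C* ≈ 10.9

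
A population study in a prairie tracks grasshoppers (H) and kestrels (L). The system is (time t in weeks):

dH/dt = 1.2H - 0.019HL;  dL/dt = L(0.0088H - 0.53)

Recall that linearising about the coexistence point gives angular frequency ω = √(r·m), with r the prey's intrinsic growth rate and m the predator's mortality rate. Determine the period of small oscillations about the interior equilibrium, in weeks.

T ≈ 7.88 weeks

Here r = 1.2 and m = 0.53, so r·m = 0.636.
ω = √0.636 = 0.797 per week, hence T = 2π/ω ≈ 7.88 weeks.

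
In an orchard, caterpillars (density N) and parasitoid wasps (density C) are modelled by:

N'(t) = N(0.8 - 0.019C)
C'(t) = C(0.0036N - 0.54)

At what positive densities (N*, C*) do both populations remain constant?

Set dC/dt = 0 with C > 0: 0.0036N - 0.54 = 0, so N* = 0.54/0.0036 = 150.
Set dN/dt = 0 with N > 0: 0.8 - 0.019C = 0, so C* = 0.8/0.019 = 42.1.

N* ≈ 150, C* ≈ 42.1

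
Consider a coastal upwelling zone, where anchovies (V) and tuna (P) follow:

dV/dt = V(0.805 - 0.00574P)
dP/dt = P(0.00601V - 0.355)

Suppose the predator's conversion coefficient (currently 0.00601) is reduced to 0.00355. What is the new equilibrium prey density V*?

V* ≈ 100

At the interior fixed point, setting dP/dt = 0 with P > 0 fixes V* = (predator death rate)/(VP coefficient) — independent of the other coefficients.
With the change, V* = 0.355/0.00355 = 100; it rises from 59.1.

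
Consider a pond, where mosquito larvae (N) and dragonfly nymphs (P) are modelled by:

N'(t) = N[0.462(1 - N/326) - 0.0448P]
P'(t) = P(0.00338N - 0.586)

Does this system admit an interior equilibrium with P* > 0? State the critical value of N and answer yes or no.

The predator equation gives dP/dt > 0 only when N > 0.586/0.00338 = 173.
Without the predator, N → K = 326. Since 326 > 173, the predator can invade and persist.

Threshold N = 173; K > 173, so yes, the predator persists.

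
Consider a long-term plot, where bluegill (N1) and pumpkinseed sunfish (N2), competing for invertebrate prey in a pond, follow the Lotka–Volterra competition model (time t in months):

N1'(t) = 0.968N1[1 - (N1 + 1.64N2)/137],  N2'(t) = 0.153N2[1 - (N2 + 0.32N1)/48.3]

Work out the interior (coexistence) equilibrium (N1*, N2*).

Setting both brackets to zero gives the nullclines N1 + 1.64N2 = 137 and 0.32N1 + N2 = 48.3.
Substituting N2 = 48.3 - 0.32N1 into the first: N1(1 - 1.64·0.32) = 137 - 1.64·48.3.
So N1* = 57.8/0.475 = 122, and then N2* = 48.3 - 0.32·122 = 9.39.

N1* ≈ 122, N2* ≈ 9.39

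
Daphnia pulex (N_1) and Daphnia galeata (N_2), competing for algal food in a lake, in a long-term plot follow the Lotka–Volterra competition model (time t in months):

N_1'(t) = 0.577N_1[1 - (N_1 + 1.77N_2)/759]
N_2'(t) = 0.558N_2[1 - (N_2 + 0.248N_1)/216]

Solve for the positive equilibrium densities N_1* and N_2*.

N_1* ≈ 671, N_2* ≈ 49.5

Setting both brackets to zero gives the nullclines N_1 + 1.77N_2 = 759 and 0.248N_1 + N_2 = 216.
Substituting N_2 = 216 - 0.248N_1 into the first: N_1(1 - 1.77·0.248) = 759 - 1.77·216.
So N_1* = 377/0.561 = 671, and then N_2* = 216 - 0.248·671 = 49.5.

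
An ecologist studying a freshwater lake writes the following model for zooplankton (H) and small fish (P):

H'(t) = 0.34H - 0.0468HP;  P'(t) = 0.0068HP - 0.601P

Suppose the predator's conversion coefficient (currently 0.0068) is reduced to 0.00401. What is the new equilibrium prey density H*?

H* ≈ 150

At the interior fixed point, setting dP/dt = 0 with P > 0 fixes H* = (predator death rate)/(HP coefficient) — independent of the other coefficients.
With the change, H* = 0.601/0.00401 = 150; it rises from 88.4.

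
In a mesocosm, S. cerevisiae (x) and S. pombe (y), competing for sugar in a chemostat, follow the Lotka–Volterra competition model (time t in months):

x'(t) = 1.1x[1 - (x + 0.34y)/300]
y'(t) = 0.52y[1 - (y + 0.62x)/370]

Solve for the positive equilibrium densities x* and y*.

Setting both brackets to zero gives the nullclines x + 0.34y = 300 and 0.62x + y = 370.
Substituting y = 370 - 0.62x into the first: x(1 - 0.34·0.62) = 300 - 0.34·370.
So x* = 174/0.789 = 221, and then y* = 370 - 0.62·221 = 233.

x* ≈ 221, y* ≈ 233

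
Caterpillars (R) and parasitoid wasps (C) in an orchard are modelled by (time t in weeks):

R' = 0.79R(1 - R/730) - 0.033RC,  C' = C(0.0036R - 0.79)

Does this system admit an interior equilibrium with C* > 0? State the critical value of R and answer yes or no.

Threshold R = 219; K > 219, so yes, the predator persists.

The predator equation gives dC/dt > 0 only when R > 0.79/0.0036 = 219.
Without the predator, R → K = 730. Since 730 > 219, the predator can invade and persist.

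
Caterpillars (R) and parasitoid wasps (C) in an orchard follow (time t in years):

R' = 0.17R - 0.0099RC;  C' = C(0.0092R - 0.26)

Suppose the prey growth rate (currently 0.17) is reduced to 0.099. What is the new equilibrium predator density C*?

At the interior fixed point, setting dR/dt = 0 with R > 0 fixes C* = (prey growth rate)/(RC coefficient) — independent of the other coefficients.
With the change, C* = 0.099/0.0099 = 10; it falls from 17.2.

C* ≈ 10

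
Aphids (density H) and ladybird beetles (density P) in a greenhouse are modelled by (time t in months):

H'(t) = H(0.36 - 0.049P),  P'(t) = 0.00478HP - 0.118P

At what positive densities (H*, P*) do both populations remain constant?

H* ≈ 24.7, P* ≈ 7.35

Set dP/dt = 0 with P > 0: 0.00478H - 0.118 = 0, so H* = 0.118/0.00478 = 24.7.
Set dH/dt = 0 with H > 0: 0.36 - 0.049P = 0, so P* = 0.36/0.049 = 7.35.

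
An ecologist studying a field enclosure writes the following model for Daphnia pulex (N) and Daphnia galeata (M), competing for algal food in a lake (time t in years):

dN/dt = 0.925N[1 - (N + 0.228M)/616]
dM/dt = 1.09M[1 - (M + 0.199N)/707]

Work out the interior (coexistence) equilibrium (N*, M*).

N* ≈ 476, M* ≈ 612

Setting both brackets to zero gives the nullclines N + 0.228M = 616 and 0.199N + M = 707.
Substituting M = 707 - 0.199N into the first: N(1 - 0.228·0.199) = 616 - 0.228·707.
So N* = 455/0.955 = 476, and then M* = 707 - 0.199·476 = 612.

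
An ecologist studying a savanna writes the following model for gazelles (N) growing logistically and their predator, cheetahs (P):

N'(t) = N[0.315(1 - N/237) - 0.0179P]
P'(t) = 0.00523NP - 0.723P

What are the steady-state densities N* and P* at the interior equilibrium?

From dP/dt = 0 with P > 0: 0.00523N* = 0.723, so N* = 138.
Substitute into dN/dt = 0: 0.315(1 - 138/237) = 0.0179P*.
The bracket is 0.417, giving P* = 0.131/0.0179 = 7.33.

N* ≈ 138, P* ≈ 7.33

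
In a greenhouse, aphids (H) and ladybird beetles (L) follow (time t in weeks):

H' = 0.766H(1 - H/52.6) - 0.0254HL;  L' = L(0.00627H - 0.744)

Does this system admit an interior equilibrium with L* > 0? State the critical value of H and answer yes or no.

Threshold H = 119; K < 119, so no, the predator goes extinct.

The predator equation gives dL/dt > 0 only when H > 0.744/0.00627 = 119.
Without the predator, H → K = 52.6. Since 52.6 < 119, the predator cannot invade.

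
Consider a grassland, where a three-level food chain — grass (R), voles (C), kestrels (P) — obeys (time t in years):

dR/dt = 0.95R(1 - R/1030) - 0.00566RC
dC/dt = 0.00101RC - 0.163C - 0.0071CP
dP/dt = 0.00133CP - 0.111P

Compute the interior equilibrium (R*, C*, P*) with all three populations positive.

R* ≈ 518, C* ≈ 83.5, P* ≈ 50.7

From dP/dt = 0: 0.00133C* = 0.111, so C* = 83.5.
From dR/dt = 0: 0.95(1 - R*/1030) = 0.00566·83.5, giving R* = 1030·(1 - 0.497) = 518.
From dC/dt = 0: 0.00101·518 - 0.163 = 0.0071P*, so P* = 0.36/0.0071 = 50.7.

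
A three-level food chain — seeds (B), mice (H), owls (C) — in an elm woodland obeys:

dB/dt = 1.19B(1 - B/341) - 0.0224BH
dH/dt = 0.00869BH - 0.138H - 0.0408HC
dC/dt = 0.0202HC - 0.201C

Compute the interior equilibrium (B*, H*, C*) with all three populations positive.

B* ≈ 277, H* ≈ 9.95, C* ≈ 55.6

From dC/dt = 0: 0.0202H* = 0.201, so H* = 9.95.
From dB/dt = 0: 1.19(1 - B*/341) = 0.0224·9.95, giving B* = 341·(1 - 0.187) = 277.
From dH/dt = 0: 0.00869·277 - 0.138 = 0.0408C*, so C* = 2.27/0.0408 = 55.6.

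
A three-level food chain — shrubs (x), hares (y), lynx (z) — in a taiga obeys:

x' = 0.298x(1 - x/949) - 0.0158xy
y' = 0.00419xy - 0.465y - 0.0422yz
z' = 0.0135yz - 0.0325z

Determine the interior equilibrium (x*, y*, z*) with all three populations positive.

From dz/dt = 0: 0.0135y* = 0.0325, so y* = 2.41.
From dx/dt = 0: 0.298(1 - x*/949) = 0.0158·2.41, giving x* = 949·(1 - 0.128) = 828.
From dy/dt = 0: 0.00419·828 - 0.465 = 0.0422z*, so z* = 3/0.0422 = 71.2.

x* ≈ 828, y* ≈ 2.41, z* ≈ 71.2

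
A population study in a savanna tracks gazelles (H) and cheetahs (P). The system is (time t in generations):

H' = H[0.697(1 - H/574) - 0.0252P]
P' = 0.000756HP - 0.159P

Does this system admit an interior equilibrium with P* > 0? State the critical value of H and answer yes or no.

Threshold H = 210; K > 210, so yes, the predator persists.

The predator equation gives dP/dt > 0 only when H > 0.159/0.000756 = 210.
Without the predator, H → K = 574. Since 574 > 210, the predator can invade and persist.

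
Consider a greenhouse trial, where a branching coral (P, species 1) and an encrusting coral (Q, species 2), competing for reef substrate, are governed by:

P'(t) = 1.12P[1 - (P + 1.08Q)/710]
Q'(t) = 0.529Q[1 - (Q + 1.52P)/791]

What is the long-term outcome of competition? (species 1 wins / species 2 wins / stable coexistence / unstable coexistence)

Compare the nullcline intercepts: K1/α12 = 710/1.08 = 657 < K2 = 791; K2/α21 = 791/1.52 = 520 < K1 = 710.
Since both are reversed, neither can invade when rare; the interior point is a saddle.

unstable coexistence (outcome depends on initial conditions)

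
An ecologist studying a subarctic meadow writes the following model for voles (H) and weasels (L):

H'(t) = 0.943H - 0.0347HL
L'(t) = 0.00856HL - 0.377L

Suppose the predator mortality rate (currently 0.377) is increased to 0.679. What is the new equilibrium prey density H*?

At the interior fixed point, setting dL/dt = 0 with L > 0 fixes H* = (predator death rate)/(HL coefficient) — independent of the other coefficients.
With the change, H* = 0.679/0.00856 = 79.3; it rises from 44.

H* ≈ 79.3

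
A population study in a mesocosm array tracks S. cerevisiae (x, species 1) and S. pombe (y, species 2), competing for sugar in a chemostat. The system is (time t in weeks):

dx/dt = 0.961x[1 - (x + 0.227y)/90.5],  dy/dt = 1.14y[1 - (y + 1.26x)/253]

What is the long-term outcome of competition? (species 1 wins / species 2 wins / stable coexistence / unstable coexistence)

stable coexistence

Compare the nullcline intercepts: K1/α12 = 90.5/0.227 = 399 > K2 = 253; K2/α21 = 253/1.26 = 201 > K1 = 90.5.
Since both inequalities hold, each species can invade when rare, so the interior equilibrium is stable.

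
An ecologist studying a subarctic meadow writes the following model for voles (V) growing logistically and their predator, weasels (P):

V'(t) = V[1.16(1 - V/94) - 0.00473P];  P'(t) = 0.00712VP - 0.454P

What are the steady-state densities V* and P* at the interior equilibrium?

V* ≈ 63.8, P* ≈ 78.9

From dP/dt = 0 with P > 0: 0.00712V* = 0.454, so V* = 63.8.
Substitute into dV/dt = 0: 1.16(1 - 63.8/94) = 0.00473P*.
The bracket is 0.322, giving P* = 0.373/0.00473 = 78.9.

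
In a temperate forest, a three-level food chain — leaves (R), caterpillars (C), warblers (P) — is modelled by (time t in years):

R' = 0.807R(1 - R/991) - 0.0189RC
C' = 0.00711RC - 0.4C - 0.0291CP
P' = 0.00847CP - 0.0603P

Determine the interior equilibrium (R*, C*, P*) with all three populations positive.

R* ≈ 826, C* ≈ 7.12, P* ≈ 188

From dP/dt = 0: 0.00847C* = 0.0603, so C* = 7.12.
From dR/dt = 0: 0.807(1 - R*/991) = 0.0189·7.12, giving R* = 991·(1 - 0.167) = 826.
From dC/dt = 0: 0.00711·826 - 0.4 = 0.0291P*, so P* = 5.47/0.0291 = 188.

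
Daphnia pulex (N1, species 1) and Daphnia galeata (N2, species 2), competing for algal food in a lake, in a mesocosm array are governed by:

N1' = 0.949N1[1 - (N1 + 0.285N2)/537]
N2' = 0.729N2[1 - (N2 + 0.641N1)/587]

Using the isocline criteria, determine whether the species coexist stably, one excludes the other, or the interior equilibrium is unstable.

Compare the nullcline intercepts: K1/α12 = 537/0.285 = 1880 > K2 = 587; K2/α21 = 587/0.641 = 916 > K1 = 537.
Since both inequalities hold, each species can invade when rare, so the interior equilibrium is stable.

stable coexistence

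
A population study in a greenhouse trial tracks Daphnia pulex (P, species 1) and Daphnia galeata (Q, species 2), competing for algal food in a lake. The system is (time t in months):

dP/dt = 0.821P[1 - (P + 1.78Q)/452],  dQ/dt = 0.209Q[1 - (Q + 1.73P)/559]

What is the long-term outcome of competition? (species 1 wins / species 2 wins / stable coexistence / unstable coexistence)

Compare the nullcline intercepts: K1/α12 = 452/1.78 = 254 < K2 = 559; K2/α21 = 559/1.73 = 323 < K1 = 452.
Since both are reversed, neither can invade when rare; the interior point is a saddle.

unstable coexistence (outcome depends on initial conditions)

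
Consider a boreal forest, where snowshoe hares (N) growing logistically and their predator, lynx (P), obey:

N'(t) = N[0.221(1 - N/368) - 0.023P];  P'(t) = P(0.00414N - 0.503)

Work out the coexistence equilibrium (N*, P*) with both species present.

N* ≈ 121, P* ≈ 6.44

From dP/dt = 0 with P > 0: 0.00414N* = 0.503, so N* = 121.
Substitute into dN/dt = 0: 0.221(1 - 121/368) = 0.023P*.
The bracket is 0.67, giving P* = 0.148/0.023 = 6.44.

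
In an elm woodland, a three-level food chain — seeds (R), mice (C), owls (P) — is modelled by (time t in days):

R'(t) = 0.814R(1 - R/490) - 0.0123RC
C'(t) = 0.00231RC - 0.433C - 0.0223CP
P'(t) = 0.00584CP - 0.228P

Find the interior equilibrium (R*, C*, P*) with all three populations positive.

From dP/dt = 0: 0.00584C* = 0.228, so C* = 39.
From dR/dt = 0: 0.814(1 - R*/490) = 0.0123·39, giving R* = 490·(1 - 0.59) = 201.
From dC/dt = 0: 0.00231·201 - 0.433 = 0.0223P*, so P* = 0.0312/0.0223 = 1.4.

R* ≈ 201, C* ≈ 39, P* ≈ 1.4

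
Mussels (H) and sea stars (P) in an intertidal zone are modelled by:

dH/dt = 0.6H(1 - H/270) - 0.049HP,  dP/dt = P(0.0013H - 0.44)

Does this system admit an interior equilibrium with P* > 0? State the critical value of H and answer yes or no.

The predator equation gives dP/dt > 0 only when H > 0.44/0.0013 = 338.
Without the predator, H → K = 270. Since 270 < 338, the predator cannot invade.

Threshold H = 338; K < 338, so no, the predator goes extinct.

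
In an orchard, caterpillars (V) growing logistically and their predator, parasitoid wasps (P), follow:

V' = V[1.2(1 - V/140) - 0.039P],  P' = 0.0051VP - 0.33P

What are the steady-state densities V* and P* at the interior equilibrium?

From dP/dt = 0 with P > 0: 0.0051V* = 0.33, so V* = 64.7.
Substitute into dV/dt = 0: 1.2(1 - 64.7/140) = 0.039P*.
The bracket is 0.538, giving P* = 0.645/0.039 = 16.5.

V* ≈ 64.7, P* ≈ 16.5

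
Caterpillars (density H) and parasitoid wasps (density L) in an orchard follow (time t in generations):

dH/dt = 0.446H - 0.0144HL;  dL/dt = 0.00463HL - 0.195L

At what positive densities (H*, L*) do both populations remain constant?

H* ≈ 42.1, L* ≈ 31

Set dL/dt = 0 with L > 0: 0.00463H - 0.195 = 0, so H* = 0.195/0.00463 = 42.1.
Set dH/dt = 0 with H > 0: 0.446 - 0.0144L = 0, so L* = 0.446/0.0144 = 31.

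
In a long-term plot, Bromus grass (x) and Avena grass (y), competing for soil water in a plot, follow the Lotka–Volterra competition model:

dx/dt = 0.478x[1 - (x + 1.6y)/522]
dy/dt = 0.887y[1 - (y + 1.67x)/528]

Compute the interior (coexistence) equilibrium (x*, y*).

Setting both brackets to zero gives the nullclines x + 1.6y = 522 and 1.67x + y = 528.
Substituting y = 528 - 1.67x into the first: x(1 - 1.6·1.67) = 522 - 1.6·528.
So x* = -323/-1.67 = 193, and then y* = 528 - 1.67·193 = 206.

x* ≈ 193, y* ≈ 206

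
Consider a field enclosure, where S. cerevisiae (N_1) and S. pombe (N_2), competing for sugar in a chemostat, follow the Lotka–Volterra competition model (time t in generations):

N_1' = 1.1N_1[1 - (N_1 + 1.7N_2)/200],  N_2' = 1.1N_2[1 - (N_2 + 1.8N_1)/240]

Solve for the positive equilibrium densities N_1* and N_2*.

Setting both brackets to zero gives the nullclines N_1 + 1.7N_2 = 200 and 1.8N_1 + N_2 = 240.
Substituting N_2 = 240 - 1.8N_1 into the first: N_1(1 - 1.7·1.8) = 200 - 1.7·240.
So N_1* = -208/-2.06 = 101, and then N_2* = 240 - 1.8·101 = 58.3.

N_1* ≈ 101, N_2* ≈ 58.3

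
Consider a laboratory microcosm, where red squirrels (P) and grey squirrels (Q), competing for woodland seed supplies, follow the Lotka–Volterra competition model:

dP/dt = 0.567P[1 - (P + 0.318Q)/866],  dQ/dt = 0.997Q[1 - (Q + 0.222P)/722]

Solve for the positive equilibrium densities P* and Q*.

Setting both brackets to zero gives the nullclines P + 0.318Q = 866 and 0.222P + Q = 722.
Substituting Q = 722 - 0.222P into the first: P(1 - 0.318·0.222) = 866 - 0.318·722.
So P* = 636/0.929 = 685, and then Q* = 722 - 0.222·685 = 570.

P* ≈ 685, Q* ≈ 570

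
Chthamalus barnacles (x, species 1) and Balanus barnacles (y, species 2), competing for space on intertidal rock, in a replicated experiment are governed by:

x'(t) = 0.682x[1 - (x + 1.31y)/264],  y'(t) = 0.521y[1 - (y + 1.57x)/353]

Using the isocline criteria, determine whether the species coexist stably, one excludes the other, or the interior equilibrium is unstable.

Compare the nullcline intercepts: K1/α12 = 264/1.31 = 202 < K2 = 353; K2/α21 = 353/1.57 = 225 < K1 = 264.
Since both are reversed, neither can invade when rare; the interior point is a saddle.

unstable coexistence (outcome depends on initial conditions)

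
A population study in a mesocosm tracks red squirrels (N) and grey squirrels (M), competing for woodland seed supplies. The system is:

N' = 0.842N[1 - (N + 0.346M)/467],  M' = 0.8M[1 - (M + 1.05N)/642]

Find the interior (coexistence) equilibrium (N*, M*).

Setting both brackets to zero gives the nullclines N + 0.346M = 467 and 1.05N + M = 642.
Substituting M = 642 - 1.05N into the first: N(1 - 0.346·1.05) = 467 - 0.346·642.
So N* = 245/0.637 = 385, and then M* = 642 - 1.05·385 = 238.

N* ≈ 385, M* ≈ 238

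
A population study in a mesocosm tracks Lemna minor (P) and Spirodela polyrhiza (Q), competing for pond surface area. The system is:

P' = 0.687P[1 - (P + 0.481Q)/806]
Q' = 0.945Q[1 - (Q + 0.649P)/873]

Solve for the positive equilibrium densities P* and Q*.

P* ≈ 561, Q* ≈ 509

Setting both brackets to zero gives the nullclines P + 0.481Q = 806 and 0.649P + Q = 873.
Substituting Q = 873 - 0.649P into the first: P(1 - 0.481·0.649) = 806 - 0.481·873.
So P* = 386/0.688 = 561, and then Q* = 873 - 0.649·561 = 509.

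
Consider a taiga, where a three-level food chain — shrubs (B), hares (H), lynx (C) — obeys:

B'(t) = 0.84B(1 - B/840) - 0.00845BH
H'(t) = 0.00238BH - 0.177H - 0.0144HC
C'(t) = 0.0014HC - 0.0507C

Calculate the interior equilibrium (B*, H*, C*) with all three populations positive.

From dC/dt = 0: 0.0014H* = 0.0507, so H* = 36.2.
From dB/dt = 0: 0.84(1 - B*/840) = 0.00845·36.2, giving B* = 840·(1 - 0.364) = 534.
From dH/dt = 0: 0.00238·534 - 0.177 = 0.0144C*, so C* = 1.09/0.0144 = 76.

B* ≈ 534, H* ≈ 36.2, C* ≈ 76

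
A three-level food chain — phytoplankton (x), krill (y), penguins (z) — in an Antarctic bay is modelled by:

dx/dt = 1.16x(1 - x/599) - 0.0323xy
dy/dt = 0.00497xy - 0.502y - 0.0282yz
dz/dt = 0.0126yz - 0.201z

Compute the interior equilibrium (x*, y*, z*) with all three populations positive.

x* ≈ 333, y* ≈ 16, z* ≈ 40.9

From dz/dt = 0: 0.0126y* = 0.201, so y* = 16.
From dx/dt = 0: 1.16(1 - x*/599) = 0.0323·16, giving x* = 599·(1 - 0.444) = 333.
From dy/dt = 0: 0.00497·333 - 0.502 = 0.0282z*, so z* = 1.15/0.0282 = 40.9.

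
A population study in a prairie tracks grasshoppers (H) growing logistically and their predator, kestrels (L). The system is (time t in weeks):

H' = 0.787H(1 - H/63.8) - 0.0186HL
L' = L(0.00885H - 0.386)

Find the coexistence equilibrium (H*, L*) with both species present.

From dL/dt = 0 with L > 0: 0.00885H* = 0.386, so H* = 43.6.
Substitute into dH/dt = 0: 0.787(1 - 43.6/63.8) = 0.0186L*.
The bracket is 0.316, giving L* = 0.249/0.0186 = 13.4.

H* ≈ 43.6, L* ≈ 13.4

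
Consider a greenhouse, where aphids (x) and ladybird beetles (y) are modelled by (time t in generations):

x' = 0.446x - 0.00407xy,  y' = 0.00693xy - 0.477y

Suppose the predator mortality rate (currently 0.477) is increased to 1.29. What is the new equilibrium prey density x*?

x* ≈ 186

At the interior fixed point, setting dy/dt = 0 with y > 0 fixes x* = (predator death rate)/(xy coefficient) — independent of the other coefficients.
With the change, x* = 1.29/0.00693 = 186; it rises from 68.8.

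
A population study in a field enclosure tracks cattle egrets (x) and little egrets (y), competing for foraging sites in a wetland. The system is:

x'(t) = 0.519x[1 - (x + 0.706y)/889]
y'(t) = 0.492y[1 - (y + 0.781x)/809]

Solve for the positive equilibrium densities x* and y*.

x* ≈ 709, y* ≈ 256

Setting both brackets to zero gives the nullclines x + 0.706y = 889 and 0.781x + y = 809.
Substituting y = 809 - 0.781x into the first: x(1 - 0.706·0.781) = 889 - 0.706·809.
So x* = 318/0.449 = 709, and then y* = 809 - 0.781·709 = 256.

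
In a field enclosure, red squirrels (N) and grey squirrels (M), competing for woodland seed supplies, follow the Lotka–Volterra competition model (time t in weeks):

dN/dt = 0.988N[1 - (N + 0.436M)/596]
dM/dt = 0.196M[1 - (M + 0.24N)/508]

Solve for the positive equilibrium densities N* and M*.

Setting both brackets to zero gives the nullclines N + 0.436M = 596 and 0.24N + M = 508.
Substituting M = 508 - 0.24N into the first: N(1 - 0.436·0.24) = 596 - 0.436·508.
So N* = 375/0.895 = 418, and then M* = 508 - 0.24·418 = 408.

N* ≈ 418, M* ≈ 408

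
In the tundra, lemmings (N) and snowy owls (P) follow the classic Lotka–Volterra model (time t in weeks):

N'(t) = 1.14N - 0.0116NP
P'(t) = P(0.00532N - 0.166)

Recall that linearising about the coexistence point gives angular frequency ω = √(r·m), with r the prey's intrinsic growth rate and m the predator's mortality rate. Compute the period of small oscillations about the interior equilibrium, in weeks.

Here r = 1.14 and m = 0.166, so r·m = 0.189.
ω = √0.189 = 0.435 per week, hence T = 2π/ω ≈ 14.4 weeks.

T ≈ 14.4 weeks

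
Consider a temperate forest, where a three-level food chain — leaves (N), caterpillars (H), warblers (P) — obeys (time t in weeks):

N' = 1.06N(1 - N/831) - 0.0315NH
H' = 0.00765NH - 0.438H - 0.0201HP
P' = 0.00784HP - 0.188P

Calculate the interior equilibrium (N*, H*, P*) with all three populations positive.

From dP/dt = 0: 0.00784H* = 0.188, so H* = 24.
From dN/dt = 0: 1.06(1 - N*/831) = 0.0315·24, giving N* = 831·(1 - 0.713) = 239.
From dH/dt = 0: 0.00765·239 - 0.438 = 0.0201P*, so P* = 1.39/0.0201 = 69.1.

N* ≈ 239, H* ≈ 24, P* ≈ 69.1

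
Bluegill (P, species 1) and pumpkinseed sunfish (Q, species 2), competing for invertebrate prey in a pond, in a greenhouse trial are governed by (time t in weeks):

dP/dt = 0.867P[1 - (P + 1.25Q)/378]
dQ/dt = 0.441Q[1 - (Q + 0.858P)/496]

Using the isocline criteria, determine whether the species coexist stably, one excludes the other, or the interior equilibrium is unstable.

species 2 excludes species 1

Compare the nullcline intercepts: K1/α12 = 378/1.25 = 302 < K2 = 496; K2/α21 = 496/0.858 = 578 > K1 = 378.
Since the inequalities point opposite ways, species 2 can invade but species 1 cannot.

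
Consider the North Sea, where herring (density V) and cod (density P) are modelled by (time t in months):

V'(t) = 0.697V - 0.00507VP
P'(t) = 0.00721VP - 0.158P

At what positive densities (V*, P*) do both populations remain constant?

Set dP/dt = 0 with P > 0: 0.00721V - 0.158 = 0, so V* = 0.158/0.00721 = 21.9.
Set dV/dt = 0 with V > 0: 0.697 - 0.00507P = 0, so P* = 0.697/0.00507 = 137.

V* ≈ 21.9, P* ≈ 137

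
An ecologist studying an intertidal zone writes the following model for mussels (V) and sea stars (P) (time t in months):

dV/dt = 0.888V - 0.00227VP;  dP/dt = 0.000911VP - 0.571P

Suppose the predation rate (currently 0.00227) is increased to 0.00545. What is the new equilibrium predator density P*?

At the interior fixed point, setting dV/dt = 0 with V > 0 fixes P* = (prey growth rate)/(VP coefficient) — independent of the other coefficients.
With the change, P* = 0.888/0.00545 = 163; it falls from 391.

P* ≈ 163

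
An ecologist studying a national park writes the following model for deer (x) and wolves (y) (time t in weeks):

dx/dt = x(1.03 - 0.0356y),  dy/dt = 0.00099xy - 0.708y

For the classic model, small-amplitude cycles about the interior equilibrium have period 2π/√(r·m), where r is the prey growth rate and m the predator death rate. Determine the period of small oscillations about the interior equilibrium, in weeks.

Here r = 1.03 and m = 0.708, so r·m = 0.729.
ω = √0.729 = 0.854 per week, hence T = 2π/ω ≈ 7.36 weeks.

T ≈ 7.36 weeks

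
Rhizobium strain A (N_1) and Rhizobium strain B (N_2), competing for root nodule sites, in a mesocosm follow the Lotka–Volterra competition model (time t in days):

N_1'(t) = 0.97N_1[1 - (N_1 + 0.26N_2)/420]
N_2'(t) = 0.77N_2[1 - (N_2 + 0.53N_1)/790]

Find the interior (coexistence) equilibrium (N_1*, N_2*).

N_1* ≈ 249, N_2* ≈ 658

Setting both brackets to zero gives the nullclines N_1 + 0.26N_2 = 420 and 0.53N_1 + N_2 = 790.
Substituting N_2 = 790 - 0.53N_1 into the first: N_1(1 - 0.26·0.53) = 420 - 0.26·790.
So N_1* = 215/0.862 = 249, and then N_2* = 790 - 0.53·249 = 658.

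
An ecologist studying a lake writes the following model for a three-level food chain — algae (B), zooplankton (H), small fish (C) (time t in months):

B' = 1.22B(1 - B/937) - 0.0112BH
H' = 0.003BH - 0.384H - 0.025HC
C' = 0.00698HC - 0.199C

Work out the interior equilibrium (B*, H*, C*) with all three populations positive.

From dC/dt = 0: 0.00698H* = 0.199, so H* = 28.5.
From dB/dt = 0: 1.22(1 - B*/937) = 0.0112·28.5, giving B* = 937·(1 - 0.262) = 692.
From dH/dt = 0: 0.003·692 - 0.384 = 0.025C*, so C* = 1.69/0.025 = 67.7.

B* ≈ 692, H* ≈ 28.5, C* ≈ 67.7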